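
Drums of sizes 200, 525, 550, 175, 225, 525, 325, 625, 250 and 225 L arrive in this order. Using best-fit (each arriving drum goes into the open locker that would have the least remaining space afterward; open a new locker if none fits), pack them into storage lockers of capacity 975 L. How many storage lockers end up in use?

  200 → locker 1 (new)  [load 200/975]
  525 → locker 1  [load 725/975]
  550 → locker 2 (new)  [load 550/975]
  175 → locker 1  [load 900/975]
  225 → locker 2  [load 775/975]
  525 → locker 3 (new)  [load 525/975]
  325 → locker 3  [load 850/975]
  625 → locker 4 (new)  [load 625/975]
  250 → locker 4  [load 875/975]
  225 → locker 5 (new)  [load 225/975]
5 storage lockers opened.

5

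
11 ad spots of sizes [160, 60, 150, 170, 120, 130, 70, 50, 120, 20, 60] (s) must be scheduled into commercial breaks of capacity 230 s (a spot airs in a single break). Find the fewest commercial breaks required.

6

Total = 170 + 160 + 150 + 130 + 120 + 120 + 70 + 60 + 60 + 50 + 20 = 1110 s.
Lower bound: ⌈1110/230⌉ = 5 commercial breaks.
Also, 6 ad spots each exceed 115 s, and no two of those can share a break, so at least 6 commercial breaks are needed.
A packing using 6 commercial breaks:
  break 1: 170 + 60 = 230
  break 2: 160 + 70 = 230
  break 3: 150 + 60 + 20 = 230
  break 4: 130 + 50 = 180
  break 5: 120 = 120
  break 6: 120 = 120
This matches the lower bound, so 6 is optimal.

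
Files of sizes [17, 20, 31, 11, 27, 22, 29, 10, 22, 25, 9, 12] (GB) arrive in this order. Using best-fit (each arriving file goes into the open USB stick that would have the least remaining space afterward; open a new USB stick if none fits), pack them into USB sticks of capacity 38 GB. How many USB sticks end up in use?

7

  17 → USB stick 1 (new)  [load 17/38]
  20 → USB stick 1  [load 37/38]
  31 → USB stick 2 (new)  [load 31/38]
  11 → USB stick 3 (new)  [load 11/38]
  27 → USB stick 3  [load 38/38]
  22 → USB stick 4 (new)  [load 22/38]
  29 → USB stick 5 (new)  [load 29/38]
  10 → USB stick 4  [load 32/38]
  22 → USB stick 6 (new)  [load 22/38]
  25 → USB stick 7 (new)  [load 25/38]
  9 → USB stick 5  [load 38/38]
  12 → USB stick 7  [load 37/38]
7 USB sticks opened.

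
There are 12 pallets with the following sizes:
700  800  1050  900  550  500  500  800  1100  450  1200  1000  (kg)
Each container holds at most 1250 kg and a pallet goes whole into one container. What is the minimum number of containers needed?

9

Total = 1200 + 1100 + 1050 + 1000 + 900 + 800 + 800 + 700 + 550 + 500 + 500 + 450 = 9550 kg.
Lower bound: ⌈9550/1250⌉ = 8 containers.
A packing using 9 containers:
  container 1: 1200 = 1200
  container 2: 1100 = 1100
  container 3: 1050 = 1050
  container 4: 1000 = 1000
  container 5: 900 = 900
  container 6: 800 + 450 = 1250
  container 7: 800 = 800
  container 8: 700 + 550 = 1250
  container 9: 500 + 500 = 1000
No arrangement into 8 containers stays within capacity, so 9 is optimal.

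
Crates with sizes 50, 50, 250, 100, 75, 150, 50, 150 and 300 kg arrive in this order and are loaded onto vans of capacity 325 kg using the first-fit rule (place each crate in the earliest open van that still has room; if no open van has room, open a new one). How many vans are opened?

4

  50 → van 1 (new)  [load 50/325]
  50 → van 1  [load 100/325]
  250 → van 2 (new)  [load 250/325]
  100 → van 1  [load 200/325]
  75 → van 1  [load 275/325]
  150 → van 3 (new)  [load 150/325]
  50 → van 1  [load 325/325]
  150 → van 3  [load 300/325]
  300 → van 4 (new)  [load 300/325]
4 vans opened.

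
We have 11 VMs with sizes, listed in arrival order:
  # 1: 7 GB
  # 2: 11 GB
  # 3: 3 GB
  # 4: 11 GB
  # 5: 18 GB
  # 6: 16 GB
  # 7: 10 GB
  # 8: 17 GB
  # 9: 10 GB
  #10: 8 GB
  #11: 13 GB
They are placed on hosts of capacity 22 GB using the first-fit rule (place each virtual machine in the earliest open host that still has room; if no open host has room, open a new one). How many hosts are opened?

7

  7 → host 1 (new)  [load 7/22]
  11 → host 1  [load 18/22]
  3 → host 1  [load 21/22]
  11 → host 2 (new)  [load 11/22]
  18 → host 3 (new)  [load 18/22]
  16 → host 4 (new)  [load 16/22]
  10 → host 2  [load 21/22]
  17 → host 5 (new)  [load 17/22]
  10 → host 6 (new)  [load 10/22]
  8 → host 6  [load 18/22]
  13 → host 7 (new)  [load 13/22]
7 hosts opened.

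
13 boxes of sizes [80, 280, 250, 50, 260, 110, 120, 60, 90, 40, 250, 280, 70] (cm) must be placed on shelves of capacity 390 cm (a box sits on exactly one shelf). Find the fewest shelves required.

Total = 280 + 280 + 260 + 250 + 250 + 120 + 110 + 90 + 80 + 70 + 60 + 50 + 40 = 1940 cm.
Lower bound: ⌈1940/390⌉ = 5 shelves.
A packing using 5 shelves:
  shelf 1: 280 + 110 = 390
  shelf 2: 280 + 70 + 40 = 390
  shelf 3: 260 + 120 = 380
  shelf 4: 250 + 90 + 50 = 390
  shelf 5: 250 + 80 + 60 = 390
This matches the lower bound, so 5 is optimal.

5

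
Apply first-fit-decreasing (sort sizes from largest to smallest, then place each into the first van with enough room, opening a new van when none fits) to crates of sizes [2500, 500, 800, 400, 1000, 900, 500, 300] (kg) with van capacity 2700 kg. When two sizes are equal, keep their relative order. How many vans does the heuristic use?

3

Sorted descending: 2500, 1000, 900, 800, 500, 500, 400, 300.
  2500 → van 1 (new)  [load 2500/2700]
  1000 → van 2 (new)  [load 1000/2700]
  900 → van 2  [load 1900/2700]
  800 → van 2  [load 2700/2700]
  500 → van 3 (new)  [load 500/2700]
  500 → van 3  [load 1000/2700]
  400 → van 3  [load 1400/2700]
  300 → van 3  [load 1700/2700]
3 vans opened.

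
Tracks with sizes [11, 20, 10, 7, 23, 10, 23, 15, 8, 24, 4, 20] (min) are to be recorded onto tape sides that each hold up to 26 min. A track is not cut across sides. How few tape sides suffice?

8

Total = 24 + 23 + 23 + 20 + 20 + 15 + 11 + 10 + 10 + 8 + 7 + 4 = 175 min.
Lower bound: ⌈175/26⌉ = 7 tape sides.
A packing using 8 tape sides:
  side 1: 24 = 24
  side 2: 23 = 23
  side 3: 23 = 23
  side 4: 20 + 4 = 24
  side 5: 20 = 20
  side 6: 15 + 11 = 26
  side 7: 10 + 10 = 20
  side 8: 8 + 7 = 15
No arrangement into 7 tape sides stays within capacity, so 8 is optimal.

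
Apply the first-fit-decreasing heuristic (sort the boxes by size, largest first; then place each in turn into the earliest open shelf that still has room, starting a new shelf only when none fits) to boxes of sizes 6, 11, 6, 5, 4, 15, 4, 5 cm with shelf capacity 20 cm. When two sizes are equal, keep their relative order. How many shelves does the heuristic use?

Sorted descending: 15, 11, 6, 6, 5, 5, 4, 4.
  15 → shelf 1 (new)  [load 15/20]
  11 → shelf 2 (new)  [load 11/20]
  6 → shelf 2  [load 17/20]
  6 → shelf 3 (new)  [load 6/20]
  5 → shelf 1  [load 20/20]
  5 → shelf 3  [load 11/20]
  4 → shelf 3  [load 15/20]
  4 → shelf 3  [load 19/20]
3 shelves opened.

3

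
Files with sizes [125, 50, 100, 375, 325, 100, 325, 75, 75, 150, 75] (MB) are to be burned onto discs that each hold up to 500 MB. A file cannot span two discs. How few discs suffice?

4

Total = 375 + 325 + 325 + 150 + 125 + 100 + 100 + 75 + 75 + 75 + 50 = 1775 MB.
Lower bound: ⌈1775/500⌉ = 4 discs.
A packing using 4 discs:
  disc 1: 375 + 125 = 500
  disc 2: 325 + 150 = 475
  disc 3: 325 + 100 + 75 = 500
  disc 4: 100 + 75 + 75 + 50 = 300
This matches the lower bound, so 4 is optimal.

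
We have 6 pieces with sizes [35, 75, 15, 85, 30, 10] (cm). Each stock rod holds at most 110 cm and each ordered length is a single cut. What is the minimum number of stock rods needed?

3

Total = 85 + 75 + 35 + 30 + 15 + 10 = 250 cm.
Lower bound: ⌈250/110⌉ = 3 stock rods.
A packing using 3 stock rods:
  stock rod 1: 85 + 15 + 10 = 110
  stock rod 2: 75 + 35 = 110
  stock rod 3: 30 = 30
This matches the lower bound, so 3 is optimal.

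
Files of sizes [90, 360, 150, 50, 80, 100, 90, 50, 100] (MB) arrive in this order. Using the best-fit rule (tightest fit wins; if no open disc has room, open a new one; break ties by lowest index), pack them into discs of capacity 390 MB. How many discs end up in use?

3

  90 → disc 1 (new)  [load 90/390]
  360 → disc 2 (new)  [load 360/390]
  150 → disc 1  [load 240/390]
  50 → disc 1  [load 290/390]
  80 → disc 1  [load 370/390]
  100 → disc 3 (new)  [load 100/390]
  90 → disc 3  [load 190/390]
  50 → disc 3  [load 240/390]
  100 → disc 3  [load 340/390]
3 discs opened.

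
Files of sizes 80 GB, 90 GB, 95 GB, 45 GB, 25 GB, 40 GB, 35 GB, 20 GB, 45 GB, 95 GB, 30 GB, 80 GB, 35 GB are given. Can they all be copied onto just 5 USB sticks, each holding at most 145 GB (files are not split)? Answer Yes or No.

Yes

A valid assignment using 5 USB sticks:
  USB stick 1: 95 + 45 = 140
  USB stick 2: 95 + 45 = 140
  USB stick 3: 90 + 35 + 20 = 145
  USB stick 4: 80 + 40 + 25 = 145
  USB stick 5: 80 + 35 + 30 = 145
Every load is within 145 GB, so 5 USB sticks suffice.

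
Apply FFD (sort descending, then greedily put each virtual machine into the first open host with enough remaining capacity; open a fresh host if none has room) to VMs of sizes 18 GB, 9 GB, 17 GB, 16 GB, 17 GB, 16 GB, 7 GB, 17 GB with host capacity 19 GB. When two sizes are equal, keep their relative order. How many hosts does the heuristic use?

7

Sorted descending: 18, 17, 17, 17, 16, 16, 9, 7.
  18 → host 1 (new)  [load 18/19]
  17 → host 2 (new)  [load 17/19]
  17 → host 3 (new)  [load 17/19]
  17 → host 4 (new)  [load 17/19]
  16 → host 5 (new)  [load 16/19]
  16 → host 6 (new)  [load 16/19]
  9 → host 7 (new)  [load 9/19]
  7 → host 7  [load 16/19]
7 hosts opened.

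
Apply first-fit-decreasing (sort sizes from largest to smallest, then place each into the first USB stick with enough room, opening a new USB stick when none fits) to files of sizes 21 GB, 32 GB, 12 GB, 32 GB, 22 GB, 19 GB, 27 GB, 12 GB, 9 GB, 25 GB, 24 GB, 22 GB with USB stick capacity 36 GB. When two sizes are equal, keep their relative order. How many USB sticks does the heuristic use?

Sorted descending: 32, 32, 27, 25, 24, 22, 22, 21, 19, 12, 12, 9.
  32 → USB stick 1 (new)  [load 32/36]
  32 → USB stick 2 (new)  [load 32/36]
  27 → USB stick 3 (new)  [load 27/36]
  25 → USB stick 4 (new)  [load 25/36]
  24 → USB stick 5 (new)  [load 24/36]
  22 → USB stick 6 (new)  [load 22/36]
  22 → USB stick 7 (new)  [load 22/36]
  21 → USB stick 8 (new)  [load 21/36]
  19 → USB stick 9 (new)  [load 19/36]
  12 → USB stick 5  [load 36/36]
  12 → USB stick 6  [load 34/36]
  9 → USB stick 3  [load 36/36]
9 USB sticks opened.

9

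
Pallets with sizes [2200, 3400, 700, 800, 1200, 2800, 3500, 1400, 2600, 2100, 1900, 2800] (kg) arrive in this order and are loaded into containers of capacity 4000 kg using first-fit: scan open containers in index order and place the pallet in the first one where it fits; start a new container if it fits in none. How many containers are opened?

7

  2200 → container 1 (new)  [load 2200/4000]
  3400 → container 2 (new)  [load 3400/4000]
  700 → container 1  [load 2900/4000]
  800 → container 1  [load 3700/4000]
  1200 → container 3 (new)  [load 1200/4000]
  2800 → container 3  [load 4000/4000]
  3500 → container 4 (new)  [load 3500/4000]
  1400 → container 5 (new)  [load 1400/4000]
  2600 → container 5  [load 4000/4000]
  2100 → container 6 (new)  [load 2100/4000]
  1900 → container 6  [load 4000/4000]
  2800 → container 7 (new)  [load 2800/4000]
7 containers opened.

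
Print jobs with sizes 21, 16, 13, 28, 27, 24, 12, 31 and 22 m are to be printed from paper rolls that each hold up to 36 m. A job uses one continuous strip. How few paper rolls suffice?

7

Total = 31 + 28 + 27 + 24 + 22 + 21 + 16 + 13 + 12 = 194 m.
Lower bound: ⌈194/36⌉ = 6 paper rolls.
A packing using 7 paper rolls:
  roll 1: 31 = 31
  roll 2: 28 = 28
  roll 3: 27 = 27
  roll 4: 24 + 12 = 36
  roll 5: 22 + 13 = 35
  roll 6: 21 = 21
  roll 7: 16 = 16
No arrangement into 6 paper rolls stays within capacity, so 7 is optimal.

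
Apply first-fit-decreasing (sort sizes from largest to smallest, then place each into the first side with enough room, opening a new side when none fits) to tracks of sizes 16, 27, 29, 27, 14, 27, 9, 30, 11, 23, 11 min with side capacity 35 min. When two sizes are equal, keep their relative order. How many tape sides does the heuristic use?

Sorted descending: 30, 29, 27, 27, 27, 23, 16, 14, 11, 11, 9.
  30 → side 1 (new)  [load 30/35]
  29 → side 2 (new)  [load 29/35]
  27 → side 3 (new)  [load 27/35]
  27 → side 4 (new)  [load 27/35]
  27 → side 5 (new)  [load 27/35]
  23 → side 6 (new)  [load 23/35]
  16 → side 7 (new)  [load 16/35]
  14 → side 7  [load 30/35]
  11 → side 6  [load 34/35]
  11 → side 8 (new)  [load 11/35]
  9 → side 8  [load 20/35]
8 tape sides opened.

8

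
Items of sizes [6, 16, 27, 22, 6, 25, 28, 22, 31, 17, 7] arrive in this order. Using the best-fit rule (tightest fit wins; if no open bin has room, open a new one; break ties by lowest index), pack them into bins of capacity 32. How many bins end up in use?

  6 → bin 1 (new)  [load 6/32]
  16 → bin 1  [load 22/32]
  27 → bin 2 (new)  [load 27/32]
  22 → bin 3 (new)  [load 22/32]
  6 → bin 1  [load 28/32]
  25 → bin 4 (new)  [load 25/32]
  28 → bin 5 (new)  [load 28/32]
  22 → bin 6 (new)  [load 22/32]
  31 → bin 7 (new)  [load 31/32]
  17 → bin 8 (new)  [load 17/32]
  7 → bin 4  [load 32/32]
8 bins opened.

8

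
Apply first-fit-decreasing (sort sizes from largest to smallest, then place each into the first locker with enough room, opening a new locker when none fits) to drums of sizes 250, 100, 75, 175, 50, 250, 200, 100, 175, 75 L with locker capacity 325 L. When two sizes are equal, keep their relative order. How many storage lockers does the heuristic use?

Sorted descending: 250, 250, 200, 175, 175, 100, 100, 75, 75, 50.
  250 → locker 1 (new)  [load 250/325]
  250 → locker 2 (new)  [load 250/325]
  200 → locker 3 (new)  [load 200/325]
  175 → locker 4 (new)  [load 175/325]
  175 → locker 5 (new)  [load 175/325]
  100 → locker 3  [load 300/325]
  100 → locker 4  [load 275/325]
  75 → locker 1  [load 325/325]
  75 → locker 2  [load 325/325]
  50 → locker 4  [load 325/325]
5 storage lockers opened.

5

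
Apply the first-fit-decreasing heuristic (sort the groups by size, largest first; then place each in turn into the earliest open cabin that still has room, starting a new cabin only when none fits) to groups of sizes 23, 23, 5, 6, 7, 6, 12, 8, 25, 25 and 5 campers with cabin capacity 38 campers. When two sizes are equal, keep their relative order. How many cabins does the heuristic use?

4

Sorted descending: 25, 25, 23, 23, 12, 8, 7, 6, 6, 5, 5.
  25 → cabin 1 (new)  [load 25/38]
  25 → cabin 2 (new)  [load 25/38]
  23 → cabin 3 (new)  [load 23/38]
  23 → cabin 4 (new)  [load 23/38]
  12 → cabin 1  [load 37/38]
  8 → cabin 2  [load 33/38]
  7 → cabin 3  [load 30/38]
  6 → cabin 3  [load 36/38]
  6 → cabin 4  [load 29/38]
  5 → cabin 2  [load 38/38]
  5 → cabin 4  [load 34/38]
4 cabins opened.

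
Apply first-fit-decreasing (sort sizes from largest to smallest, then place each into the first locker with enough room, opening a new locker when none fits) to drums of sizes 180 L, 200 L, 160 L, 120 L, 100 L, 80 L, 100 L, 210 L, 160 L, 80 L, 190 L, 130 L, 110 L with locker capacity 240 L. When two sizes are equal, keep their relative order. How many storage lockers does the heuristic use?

9

Sorted descending: 210, 200, 190, 180, 160, 160, 130, 120, 110, 100, 100, 80, 80.
  210 → locker 1 (new)  [load 210/240]
  200 → locker 2 (new)  [load 200/240]
  190 → locker 3 (new)  [load 190/240]
  180 → locker 4 (new)  [load 180/240]
  160 → locker 5 (new)  [load 160/240]
  160 → locker 6 (new)  [load 160/240]
  130 → locker 7 (new)  [load 130/240]
  120 → locker 8 (new)  [load 120/240]
  110 → locker 7  [load 240/240]
  100 → locker 8  [load 220/240]
  100 → locker 9 (new)  [load 100/240]
  80 → locker 5  [load 240/240]
  80 → locker 6  [load 240/240]
9 storage lockers opened.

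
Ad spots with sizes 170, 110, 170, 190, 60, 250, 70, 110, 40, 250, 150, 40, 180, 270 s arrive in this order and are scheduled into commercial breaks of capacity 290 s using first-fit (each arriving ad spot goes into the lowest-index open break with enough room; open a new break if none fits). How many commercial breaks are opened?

  170 → break 1 (new)  [load 170/290]
  110 → break 1  [load 280/290]
  170 → break 2 (new)  [load 170/290]
  190 → break 3 (new)  [load 190/290]
  60 → break 2  [load 230/290]
  250 → break 4 (new)  [load 250/290]
  70 → break 3  [load 260/290]
  110 → break 5 (new)  [load 110/290]
  40 → break 2  [load 270/290]
  250 → break 6 (new)  [load 250/290]
  150 → break 5  [load 260/290]
  40 → break 4  [load 290/290]
  180 → break 7 (new)  [load 180/290]
  270 → break 8 (new)  [load 270/290]
8 commercial breaks opened.

8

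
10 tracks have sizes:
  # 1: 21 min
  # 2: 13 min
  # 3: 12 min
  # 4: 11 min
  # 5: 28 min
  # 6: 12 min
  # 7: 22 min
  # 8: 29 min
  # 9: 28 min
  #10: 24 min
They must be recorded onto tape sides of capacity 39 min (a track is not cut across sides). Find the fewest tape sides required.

Total = 29 + 28 + 28 + 24 + 22 + 21 + 13 + 12 + 12 + 11 = 200 min.
Lower bound: ⌈200/39⌉ = 6 tape sides.
A packing using 6 tape sides:
  side 1: 29 = 29
  side 2: 28 + 11 = 39
  side 3: 28 = 28
  side 4: 24 + 13 = 37
  side 5: 22 + 12 = 34
  side 6: 21 + 12 = 33
This matches the lower bound, so 6 is optimal.

6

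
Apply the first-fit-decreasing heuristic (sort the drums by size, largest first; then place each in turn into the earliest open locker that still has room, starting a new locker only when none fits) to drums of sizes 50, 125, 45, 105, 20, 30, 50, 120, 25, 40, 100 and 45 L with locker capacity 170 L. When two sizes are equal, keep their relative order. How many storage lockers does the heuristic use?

5

Sorted descending: 125, 120, 105, 100, 50, 50, 45, 45, 40, 30, 25, 20.
  125 → locker 1 (new)  [load 125/170]
  120 → locker 2 (new)  [load 120/170]
  105 → locker 3 (new)  [load 105/170]
  100 → locker 4 (new)  [load 100/170]
  50 → locker 2  [load 170/170]
  50 → locker 3  [load 155/170]
  45 → locker 1  [load 170/170]
  45 → locker 4  [load 145/170]
  40 → locker 5 (new)  [load 40/170]
  30 → locker 5  [load 70/170]
  25 → locker 4  [load 170/170]
  20 → locker 5  [load 90/170]
5 storage lockers opened.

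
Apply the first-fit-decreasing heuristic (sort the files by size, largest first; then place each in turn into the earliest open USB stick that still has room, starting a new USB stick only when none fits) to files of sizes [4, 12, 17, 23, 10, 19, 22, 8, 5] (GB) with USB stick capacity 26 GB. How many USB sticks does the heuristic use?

Sorted descending: 23, 22, 19, 17, 12, 10, 8, 5, 4.
  23 → USB stick 1 (new)  [load 23/26]
  22 → USB stick 2 (new)  [load 22/26]
  19 → USB stick 3 (new)  [load 19/26]
  17 → USB stick 4 (new)  [load 17/26]
  12 → USB stick 5 (new)  [load 12/26]
  10 → USB stick 5  [load 22/26]
  8 → USB stick 4  [load 25/26]
  5 → USB stick 3  [load 24/26]
  4 → USB stick 2  [load 26/26]
5 USB sticks opened.

5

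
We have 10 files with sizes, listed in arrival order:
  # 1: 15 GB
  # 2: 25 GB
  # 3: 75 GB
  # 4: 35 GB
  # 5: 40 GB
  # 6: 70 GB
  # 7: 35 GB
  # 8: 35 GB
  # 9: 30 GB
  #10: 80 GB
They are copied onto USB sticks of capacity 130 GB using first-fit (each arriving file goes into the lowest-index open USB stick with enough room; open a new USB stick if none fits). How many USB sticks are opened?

  15 → USB stick 1 (new)  [load 15/130]
  25 → USB stick 1  [load 40/130]
  75 → USB stick 1  [load 115/130]
  35 → USB stick 2 (new)  [load 35/130]
  40 → USB stick 2  [load 75/130]
  70 → USB stick 3 (new)  [load 70/130]
  35 → USB stick 2  [load 110/130]
  35 → USB stick 3  [load 105/130]
  30 → USB stick 4 (new)  [load 30/130]
  80 → USB stick 4  [load 110/130]
4 USB sticks opened.

4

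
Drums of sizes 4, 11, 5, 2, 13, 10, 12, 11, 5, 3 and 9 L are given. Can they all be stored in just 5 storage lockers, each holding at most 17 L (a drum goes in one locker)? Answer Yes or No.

Total = 85 L; ⌈85/17⌉ = 5.
6 drums each exceed half the capacity and cannot share a locker, forcing at least 6 storage lockers.
At least 6 storage lockers are required, but only 5 are allowed.

No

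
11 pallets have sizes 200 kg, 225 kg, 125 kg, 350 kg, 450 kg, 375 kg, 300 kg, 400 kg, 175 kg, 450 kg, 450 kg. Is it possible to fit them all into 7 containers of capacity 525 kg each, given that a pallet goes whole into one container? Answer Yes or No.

Total = 3500 kg; ⌈3500/525⌉ = 7.
The bound of 7 does not rule out 7, but exhaustive search shows no assignment into 7 containers of capacity 525 kg exists — the minimum is 8.

No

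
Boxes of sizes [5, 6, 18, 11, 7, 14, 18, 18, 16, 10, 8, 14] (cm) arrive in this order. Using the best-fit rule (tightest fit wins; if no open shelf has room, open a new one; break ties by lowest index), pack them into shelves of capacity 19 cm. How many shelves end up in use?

9

  5 → shelf 1 (new)  [load 5/19]
  6 → shelf 1  [load 11/19]
  18 → shelf 2 (new)  [load 18/19]
  11 → shelf 3 (new)  [load 11/19]
  7 → shelf 1  [load 18/19]
  14 → shelf 4 (new)  [load 14/19]
  18 → shelf 5 (new)  [load 18/19]
  18 → shelf 6 (new)  [load 18/19]
  16 → shelf 7 (new)  [load 16/19]
  10 → shelf 8 (new)  [load 10/19]
  8 → shelf 3  [load 19/19]
  14 → shelf 9 (new)  [load 14/19]
9 shelves opened.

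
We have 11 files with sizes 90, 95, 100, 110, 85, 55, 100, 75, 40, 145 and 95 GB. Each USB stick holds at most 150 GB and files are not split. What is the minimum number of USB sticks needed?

9

Total = 145 + 110 + 100 + 100 + 95 + 95 + 90 + 85 + 75 + 55 + 40 = 990 GB.
Lower bound: ⌈990/150⌉ = 7 USB sticks.
Also, 8 files each exceed 75 GB, and no two of those can share a USB stick, so at least 8 USB sticks are needed.
A packing using 9 USB sticks:
  USB stick 1: 145 = 145
  USB stick 2: 110 + 40 = 150
  USB stick 3: 100 = 100
  USB stick 4: 100 = 100
  USB stick 5: 95 + 55 = 150
  USB stick 6: 95 = 95
  USB stick 7: 90 = 90
  USB stick 8: 85 = 85
  USB stick 9: 75 = 75
No arrangement into 8 USB sticks stays within capacity, so 9 is optimal.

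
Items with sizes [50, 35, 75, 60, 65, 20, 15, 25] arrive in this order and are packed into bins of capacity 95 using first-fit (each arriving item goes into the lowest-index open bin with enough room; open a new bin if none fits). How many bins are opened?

4

  50 → bin 1 (new)  [load 50/95]
  35 → bin 1  [load 85/95]
  75 → bin 2 (new)  [load 75/95]
  60 → bin 3 (new)  [load 60/95]
  65 → bin 4 (new)  [load 65/95]
  20 → bin 2  [load 95/95]
  15 → bin 3  [load 75/95]
  25 → bin 4  [load 90/95]
4 bins opened.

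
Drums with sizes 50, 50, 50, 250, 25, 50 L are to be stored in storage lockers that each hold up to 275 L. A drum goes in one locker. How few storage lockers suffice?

2

Total = 250 + 50 + 50 + 50 + 50 + 25 = 475 L.
Lower bound: ⌈475/275⌉ = 2 storage lockers.
A packing using 2 storage lockers:
  locker 1: 250 + 25 = 275
  locker 2: 50 + 50 + 50 + 50 = 200
This matches the lower bound, so 2 is optimal.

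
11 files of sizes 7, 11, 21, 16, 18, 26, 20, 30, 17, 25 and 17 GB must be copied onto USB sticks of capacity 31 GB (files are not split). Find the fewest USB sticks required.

Total = 30 + 26 + 25 + 21 + 20 + 18 + 17 + 17 + 16 + 11 + 7 = 208 GB.
Lower bound: ⌈208/31⌉ = 7 USB sticks.
Also, 9 files each exceed 31/2 GB, and no two of those can share a USB stick, so at least 9 USB sticks are needed.
A packing using 9 USB sticks:
  USB stick 1: 30 = 30
  USB stick 2: 26 = 26
  USB stick 3: 25 = 25
  USB stick 4: 21 + 7 = 28
  USB stick 5: 20 + 11 = 31
  USB stick 6: 18 = 18
  USB stick 7: 17 = 17
  USB stick 8: 17 = 17
  USB stick 9: 16 = 16
This matches the lower bound, so 9 is optimal.

9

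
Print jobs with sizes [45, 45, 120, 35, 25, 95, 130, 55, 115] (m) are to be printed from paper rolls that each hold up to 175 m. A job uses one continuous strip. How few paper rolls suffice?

4

Total = 130 + 120 + 115 + 95 + 55 + 45 + 45 + 35 + 25 = 665 m.
Lower bound: ⌈665/175⌉ = 4 paper rolls.
A packing using 4 paper rolls:
  roll 1: 130 + 45 = 175
  roll 2: 120 + 55 = 175
  roll 3: 115 + 45 = 160
  roll 4: 95 + 35 + 25 = 155
This matches the lower bound, so 4 is optimal.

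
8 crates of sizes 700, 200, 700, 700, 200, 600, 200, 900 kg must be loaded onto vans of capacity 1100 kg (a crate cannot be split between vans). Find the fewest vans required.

5

Total = 900 + 700 + 700 + 700 + 600 + 200 + 200 + 200 = 4200 kg.
Lower bound: ⌈4200/1100⌉ = 4 vans.
Also, 5 crates each exceed 550 kg, and no two of those can share a van, so at least 5 vans are needed.
A packing using 5 vans:
  van 1: 900 + 200 = 1100
  van 2: 700 + 200 + 200 = 1100
  van 3: 700 = 700
  van 4: 700 = 700
  van 5: 600 = 600
This matches the lower bound, so 5 is optimal.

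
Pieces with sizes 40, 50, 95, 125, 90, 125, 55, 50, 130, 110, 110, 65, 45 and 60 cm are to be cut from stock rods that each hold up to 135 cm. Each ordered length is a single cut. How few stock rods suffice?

Total = 130 + 125 + 125 + 110 + 110 + 95 + 90 + 65 + 60 + 55 + 50 + 50 + 45 + 40 = 1150 cm.
Lower bound: ⌈1150/135⌉ = 9 stock rods.
A packing using 10 stock rods:
  stock rod 1: 130 = 130
  stock rod 2: 125 = 125
  stock rod 3: 125 = 125
  stock rod 4: 110 = 110
  stock rod 5: 110 = 110
  stock rod 6: 95 + 40 = 135
  stock rod 7: 90 + 45 = 135
  stock rod 8: 65 + 60 = 125
  stock rod 9: 55 + 50 = 105
  stock rod 10: 50 = 50
No arrangement into 9 stock rods stays within capacity, so 10 is optimal.

10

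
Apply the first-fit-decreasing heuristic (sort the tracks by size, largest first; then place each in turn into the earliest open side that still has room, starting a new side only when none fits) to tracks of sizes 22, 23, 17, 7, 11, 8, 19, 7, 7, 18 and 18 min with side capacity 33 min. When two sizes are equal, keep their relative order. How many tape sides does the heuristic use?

6

Sorted descending: 23, 22, 19, 18, 18, 17, 11, 8, 7, 7, 7.
  23 → side 1 (new)  [load 23/33]
  22 → side 2 (new)  [load 22/33]
  19 → side 3 (new)  [load 19/33]
  18 → side 4 (new)  [load 18/33]
  18 → side 5 (new)  [load 18/33]
  17 → side 6 (new)  [load 17/33]
  11 → side 2  [load 33/33]
  8 → side 1  [load 31/33]
  7 → side 3  [load 26/33]
  7 → side 3  [load 33/33]
  7 → side 4  [load 25/33]
6 tape sides opened.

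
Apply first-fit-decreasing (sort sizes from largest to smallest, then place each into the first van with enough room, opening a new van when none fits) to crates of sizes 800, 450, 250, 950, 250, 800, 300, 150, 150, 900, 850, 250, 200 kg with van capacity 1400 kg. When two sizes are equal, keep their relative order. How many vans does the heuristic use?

5

Sorted descending: 950, 900, 850, 800, 800, 450, 300, 250, 250, 250, 200, 150, 150.
  950 → van 1 (new)  [load 950/1400]
  900 → van 2 (new)  [load 900/1400]
  850 → van 3 (new)  [load 850/1400]
  800 → van 4 (new)  [load 800/1400]
  800 → van 5 (new)  [load 800/1400]
  450 → van 1  [load 1400/1400]
  300 → van 2  [load 1200/1400]
  250 → van 3  [load 1100/1400]
  250 → van 3  [load 1350/1400]
  250 → van 4  [load 1050/1400]
  200 → van 2  [load 1400/1400]
  150 → van 4  [load 1200/1400]
  150 → van 4  [load 1350/1400]
5 vans opened.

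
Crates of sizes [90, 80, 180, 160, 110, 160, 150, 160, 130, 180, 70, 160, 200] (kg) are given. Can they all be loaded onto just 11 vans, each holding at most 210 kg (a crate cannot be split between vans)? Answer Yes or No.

Yes

A valid assignment using 11 vans:
  van 1: 200 = 200
  van 2: 180 = 180
  van 3: 180 = 180
  van 4: 160 = 160
  van 5: 160 = 160
  van 6: 160 = 160
  van 7: 160 = 160
  van 8: 150 = 150
  van 9: 130 + 80 = 210
  van 10: 110 + 90 = 200
  van 11: 70 = 70
Every load is within 210 kg, so 11 vans suffice.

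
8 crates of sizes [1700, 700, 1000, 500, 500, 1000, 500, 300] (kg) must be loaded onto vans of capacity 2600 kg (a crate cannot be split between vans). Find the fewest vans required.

3

Total = 1700 + 1000 + 1000 + 700 + 500 + 500 + 500 + 300 = 6200 kg.
Lower bound: ⌈6200/2600⌉ = 3 vans.
A packing using 3 vans:
  van 1: 1700 + 700 = 2400
  van 2: 1000 + 1000 + 500 = 2500
  van 3: 500 + 500 + 300 = 1300
This matches the lower bound, so 3 is optimal.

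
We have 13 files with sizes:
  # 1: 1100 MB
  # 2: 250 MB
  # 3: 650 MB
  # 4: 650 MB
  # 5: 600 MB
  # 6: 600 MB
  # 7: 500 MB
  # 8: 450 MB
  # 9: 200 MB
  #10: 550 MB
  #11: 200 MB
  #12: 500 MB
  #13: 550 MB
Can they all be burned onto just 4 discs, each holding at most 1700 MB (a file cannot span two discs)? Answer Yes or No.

Yes

A valid assignment using 4 discs:
  disc 1: 1100 + 600 = 1700
  disc 2: 650 + 650 + 200 + 200 = 1700
  disc 3: 600 + 550 + 550 = 1700
  disc 4: 500 + 500 + 450 + 250 = 1700
Every load is within 1700 MB, so 4 discs suffice.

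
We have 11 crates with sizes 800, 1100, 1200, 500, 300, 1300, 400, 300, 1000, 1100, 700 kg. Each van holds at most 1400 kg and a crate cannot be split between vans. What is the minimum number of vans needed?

Total = 1300 + 1200 + 1100 + 1100 + 1000 + 800 + 700 + 500 + 400 + 300 + 300 = 8700 kg.
Lower bound: ⌈8700/1400⌉ = 7 vans.
A packing using 7 vans:
  van 1: 1300 = 1300
  van 2: 1200 = 1200
  van 3: 1100 + 300 = 1400
  van 4: 1100 + 300 = 1400
  van 5: 1000 + 400 = 1400
  van 6: 800 + 500 = 1300
  van 7: 700 = 700
This matches the lower bound, so 7 is optimal.

7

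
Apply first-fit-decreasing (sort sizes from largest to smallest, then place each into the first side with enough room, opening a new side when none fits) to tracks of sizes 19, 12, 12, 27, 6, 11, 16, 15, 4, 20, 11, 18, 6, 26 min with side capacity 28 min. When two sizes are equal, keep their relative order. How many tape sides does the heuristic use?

Sorted descending: 27, 26, 20, 19, 18, 16, 15, 12, 12, 11, 11, 6, 6, 4.
  27 → side 1 (new)  [load 27/28]
  26 → side 2 (new)  [load 26/28]
  20 → side 3 (new)  [load 20/28]
  19 → side 4 (new)  [load 19/28]
  18 → side 5 (new)  [load 18/28]
  16 → side 6 (new)  [load 16/28]
  15 → side 7 (new)  [load 15/28]
  12 → side 6  [load 28/28]
  12 → side 7  [load 27/28]
  11 → side 8 (new)  [load 11/28]
  11 → side 8  [load 22/28]
  6 → side 3  [load 26/28]
  6 → side 4  [load 25/28]
  4 → side 5  [load 22/28]
8 tape sides opened.

8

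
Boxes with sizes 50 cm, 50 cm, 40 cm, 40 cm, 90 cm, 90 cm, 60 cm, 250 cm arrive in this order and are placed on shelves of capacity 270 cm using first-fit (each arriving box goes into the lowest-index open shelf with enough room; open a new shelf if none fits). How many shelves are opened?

  50 → shelf 1 (new)  [load 50/270]
  50 → shelf 1  [load 100/270]
  40 → shelf 1  [load 140/270]
  40 → shelf 1  [load 180/270]
  90 → shelf 1  [load 270/270]
  90 → shelf 2 (new)  [load 90/270]
  60 → shelf 2  [load 150/270]
  250 → shelf 3 (new)  [load 250/270]
3 shelves opened.

3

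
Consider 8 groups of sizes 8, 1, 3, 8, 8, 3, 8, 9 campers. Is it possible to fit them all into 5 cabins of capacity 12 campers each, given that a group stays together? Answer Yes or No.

A valid assignment using 5 cabins:
  cabin 1: 9 + 3 = 12
  cabin 2: 8 + 3 + 1 = 12
  cabin 3: 8 = 8
  cabin 4: 8 = 8
  cabin 5: 8 = 8
Every load is within 12 campers, so 5 cabins suffice.

Yes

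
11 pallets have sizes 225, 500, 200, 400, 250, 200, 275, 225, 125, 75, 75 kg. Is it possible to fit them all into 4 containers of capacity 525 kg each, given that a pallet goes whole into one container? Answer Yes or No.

No

Total = 2550 kg; ⌈2550/525⌉ = 5.
At least 5 containers are required, but only 4 are allowed.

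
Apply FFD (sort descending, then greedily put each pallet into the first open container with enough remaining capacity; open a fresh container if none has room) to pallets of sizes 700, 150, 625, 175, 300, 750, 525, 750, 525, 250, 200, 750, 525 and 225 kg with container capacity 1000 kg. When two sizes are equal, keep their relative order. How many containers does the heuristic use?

8

Sorted descending: 750, 750, 750, 700, 625, 525, 525, 525, 300, 250, 225, 200, 175, 150.
  750 → container 1 (new)  [load 750/1000]
  750 → container 2 (new)  [load 750/1000]
  750 → container 3 (new)  [load 750/1000]
  700 → container 4 (new)  [load 700/1000]
  625 → container 5 (new)  [load 625/1000]
  525 → container 6 (new)  [load 525/1000]
  525 → container 7 (new)  [load 525/1000]
  525 → container 8 (new)  [load 525/1000]
  300 → container 4  [load 1000/1000]
  250 → container 1  [load 1000/1000]
  225 → container 2  [load 975/1000]
  200 → container 3  [load 950/1000]
  175 → container 5  [load 800/1000]
  150 → container 5  [load 950/1000]
8 containers opened.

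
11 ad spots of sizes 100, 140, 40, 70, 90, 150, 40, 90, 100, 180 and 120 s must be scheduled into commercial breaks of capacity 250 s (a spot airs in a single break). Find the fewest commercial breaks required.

Total = 180 + 150 + 140 + 120 + 100 + 100 + 90 + 90 + 70 + 40 + 40 = 1120 s.
Lower bound: ⌈1120/250⌉ = 5 commercial breaks.
A packing using 5 commercial breaks:
  break 1: 180 + 70 = 250
  break 2: 150 + 100 = 250
  break 3: 140 + 100 = 240
  break 4: 120 + 90 + 40 = 250
  break 5: 90 + 40 = 130
This matches the lower bound, so 5 is optimal.

5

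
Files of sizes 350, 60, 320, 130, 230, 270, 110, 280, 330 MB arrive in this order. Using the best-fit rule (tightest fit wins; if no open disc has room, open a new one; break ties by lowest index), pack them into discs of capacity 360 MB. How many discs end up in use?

7

  350 → disc 1 (new)  [load 350/360]
  60 → disc 2 (new)  [load 60/360]
  320 → disc 3 (new)  [load 320/360]
  130 → disc 2  [load 190/360]
  230 → disc 4 (new)  [load 230/360]
  270 → disc 5 (new)  [load 270/360]
  110 → disc 4  [load 340/360]
  280 → disc 6 (new)  [load 280/360]
  330 → disc 7 (new)  [load 330/360]
7 discs opened.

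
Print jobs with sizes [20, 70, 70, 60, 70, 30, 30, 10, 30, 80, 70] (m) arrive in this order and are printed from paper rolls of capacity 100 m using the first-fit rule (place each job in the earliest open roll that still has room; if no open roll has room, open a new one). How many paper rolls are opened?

  20 → roll 1 (new)  [load 20/100]
  70 → roll 1  [load 90/100]
  70 → roll 2 (new)  [load 70/100]
  60 → roll 3 (new)  [load 60/100]
  70 → roll 4 (new)  [load 70/100]
  30 → roll 2  [load 100/100]
  30 → roll 3  [load 90/100]
  10 → roll 1  [load 100/100]
  30 → roll 4  [load 100/100]
  80 → roll 5 (new)  [load 80/100]
  70 → roll 6 (new)  [load 70/100]
6 paper rolls opened.

6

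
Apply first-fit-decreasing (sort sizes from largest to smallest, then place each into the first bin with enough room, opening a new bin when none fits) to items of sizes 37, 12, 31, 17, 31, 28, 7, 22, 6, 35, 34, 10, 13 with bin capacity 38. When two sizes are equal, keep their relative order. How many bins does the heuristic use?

Sorted descending: 37, 35, 34, 31, 31, 28, 22, 17, 13, 12, 10, 7, 6.
  37 → bin 1 (new)  [load 37/38]
  35 → bin 2 (new)  [load 35/38]
  34 → bin 3 (new)  [load 34/38]
  31 → bin 4 (new)  [load 31/38]
  31 → bin 5 (new)  [load 31/38]
  28 → bin 6 (new)  [load 28/38]
  22 → bin 7 (new)  [load 22/38]
  17 → bin 8 (new)  [load 17/38]
  13 → bin 7  [load 35/38]
  12 → bin 8  [load 29/38]
  10 → bin 6  [load 38/38]
  7 → bin 4  [load 38/38]
  6 → bin 5  [load 37/38]
8 bins opened.

8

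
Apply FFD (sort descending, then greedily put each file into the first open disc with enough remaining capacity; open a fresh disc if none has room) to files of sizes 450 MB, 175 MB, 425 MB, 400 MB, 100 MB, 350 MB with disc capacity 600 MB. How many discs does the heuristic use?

4

Sorted descending: 450, 425, 400, 350, 175, 100.
  450 → disc 1 (new)  [load 450/600]
  425 → disc 2 (new)  [load 425/600]
  400 → disc 3 (new)  [load 400/600]
  350 → disc 4 (new)  [load 350/600]
  175 → disc 2  [load 600/600]
  100 → disc 1  [load 550/600]
4 discs opened.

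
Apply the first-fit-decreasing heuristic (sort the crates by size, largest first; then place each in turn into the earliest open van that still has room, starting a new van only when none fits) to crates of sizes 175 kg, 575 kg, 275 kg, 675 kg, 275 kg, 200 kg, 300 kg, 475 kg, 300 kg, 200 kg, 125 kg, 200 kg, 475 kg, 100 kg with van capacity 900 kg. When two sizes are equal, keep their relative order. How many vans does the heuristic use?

Sorted descending: 675, 575, 475, 475, 300, 300, 275, 275, 200, 200, 200, 175, 125, 100.
  675 → van 1 (new)  [load 675/900]
  575 → van 2 (new)  [load 575/900]
  475 → van 3 (new)  [load 475/900]
  475 → van 4 (new)  [load 475/900]
  300 → van 2  [load 875/900]
  300 → van 3  [load 775/900]
  275 → van 4  [load 750/900]
  275 → van 5 (new)  [load 275/900]
  200 → van 1  [load 875/900]
  200 → van 5  [load 475/900]
  200 → van 5  [load 675/900]
  175 → van 5  [load 850/900]
  125 → van 3  [load 900/900]
  100 → van 4  [load 850/900]
5 vans opened.

5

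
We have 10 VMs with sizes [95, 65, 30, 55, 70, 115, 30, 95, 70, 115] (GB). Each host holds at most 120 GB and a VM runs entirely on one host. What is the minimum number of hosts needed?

Total = 115 + 115 + 95 + 95 + 70 + 70 + 65 + 55 + 30 + 30 = 740 GB.
Lower bound: ⌈740/120⌉ = 7 hosts.
A packing using 7 hosts:
  host 1: 115 = 115
  host 2: 115 = 115
  host 3: 95 = 95
  host 4: 95 = 95
  host 5: 70 + 30 = 100
  host 6: 70 + 30 = 100
  host 7: 65 + 55 = 120
This matches the lower bound, so 7 is optimal.

7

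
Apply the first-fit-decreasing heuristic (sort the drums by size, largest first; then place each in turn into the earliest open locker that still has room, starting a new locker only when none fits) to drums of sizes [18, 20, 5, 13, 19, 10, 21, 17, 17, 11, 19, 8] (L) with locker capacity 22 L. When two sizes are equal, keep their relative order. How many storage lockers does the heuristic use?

9

Sorted descending: 21, 20, 19, 19, 18, 17, 17, 13, 11, 10, 8, 5.
  21 → locker 1 (new)  [load 21/22]
  20 → locker 2 (new)  [load 20/22]
  19 → locker 3 (new)  [load 19/22]
  19 → locker 4 (new)  [load 19/22]
  18 → locker 5 (new)  [load 18/22]
  17 → locker 6 (new)  [load 17/22]
  17 → locker 7 (new)  [load 17/22]
  13 → locker 8 (new)  [load 13/22]
  11 → locker 9 (new)  [load 11/22]
  10 → locker 9  [load 21/22]
  8 → locker 8  [load 21/22]
  5 → locker 6  [load 22/22]
9 storage lockers opened.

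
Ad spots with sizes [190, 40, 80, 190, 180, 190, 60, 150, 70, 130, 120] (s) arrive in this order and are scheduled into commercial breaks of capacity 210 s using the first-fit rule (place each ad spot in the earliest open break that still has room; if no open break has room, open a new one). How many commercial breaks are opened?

  190 → break 1 (new)  [load 190/210]
  40 → break 2 (new)  [load 40/210]
  80 → break 2  [load 120/210]
  190 → break 3 (new)  [load 190/210]
  180 → break 4 (new)  [load 180/210]
  190 → break 5 (new)  [load 190/210]
  60 → break 2  [load 180/210]
  150 → break 6 (new)  [load 150/210]
  70 → break 7 (new)  [load 70/210]
  130 → break 7  [load 200/210]
  120 → break 8 (new)  [load 120/210]
8 commercial breaks opened.

8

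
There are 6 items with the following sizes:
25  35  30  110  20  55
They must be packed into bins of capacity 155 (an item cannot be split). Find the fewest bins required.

2

Total = 110 + 55 + 35 + 30 + 25 + 20 = 275.
Lower bound: ⌈275/155⌉ = 2 bins.
A packing using 2 bins:
  bin 1: 110 + 35 = 145
  bin 2: 55 + 30 + 25 + 20 = 130
This matches the lower bound, so 2 is optimal.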